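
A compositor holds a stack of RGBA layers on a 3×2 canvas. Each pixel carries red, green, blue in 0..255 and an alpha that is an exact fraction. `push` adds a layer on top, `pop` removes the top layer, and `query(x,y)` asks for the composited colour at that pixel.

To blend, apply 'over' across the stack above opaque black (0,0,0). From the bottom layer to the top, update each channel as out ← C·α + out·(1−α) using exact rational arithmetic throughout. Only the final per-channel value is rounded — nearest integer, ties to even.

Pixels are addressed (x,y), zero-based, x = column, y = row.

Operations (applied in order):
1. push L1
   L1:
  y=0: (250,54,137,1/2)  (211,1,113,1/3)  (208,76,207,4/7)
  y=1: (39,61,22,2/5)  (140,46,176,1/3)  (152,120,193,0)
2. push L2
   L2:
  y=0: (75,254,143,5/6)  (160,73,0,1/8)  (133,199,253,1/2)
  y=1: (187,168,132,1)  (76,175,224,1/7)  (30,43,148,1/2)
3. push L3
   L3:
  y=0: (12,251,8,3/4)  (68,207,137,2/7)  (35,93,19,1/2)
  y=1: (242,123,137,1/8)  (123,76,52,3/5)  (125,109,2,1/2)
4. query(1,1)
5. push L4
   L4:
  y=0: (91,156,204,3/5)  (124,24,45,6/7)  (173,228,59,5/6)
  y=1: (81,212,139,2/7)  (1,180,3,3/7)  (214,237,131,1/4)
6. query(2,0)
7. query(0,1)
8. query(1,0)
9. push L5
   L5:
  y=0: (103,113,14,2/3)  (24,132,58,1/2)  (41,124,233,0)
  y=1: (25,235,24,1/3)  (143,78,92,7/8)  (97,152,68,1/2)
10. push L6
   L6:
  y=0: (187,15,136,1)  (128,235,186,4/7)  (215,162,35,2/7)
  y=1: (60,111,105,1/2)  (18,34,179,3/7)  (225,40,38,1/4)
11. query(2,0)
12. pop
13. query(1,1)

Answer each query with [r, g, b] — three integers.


query (1,1) [L1,L2,L3] — begin 0,0,0
L1 α=1/3: [140/3, 46/3, 176/3]
L2 α=1/7: [356/7, 267/7, 576/7]
L3 α=3/5: [659/7, 426/7, 2244/35]
→ [94, 61, 64]

at x=2,y=0 over L1,L2,L3,L4:
+L1 (α=4/7) → [832/7, 304/7, 828/7]
+L2 (α=1/2) → [1763/14, 1697/14, 2599/14]
+L3 (α=1/2) → [2253/28, 2999/28, 2865/28]
+L4 (α=5/6) → [26473/168, 34919/168, 11125/168]
→ [158, 208, 66]

at x=0,y=1 over L1,L2,L3,L4:
after L1 α=2/5: [78/5, 122/5, 44/5]
after L2 α=1: [187, 168, 132]
after L3 α=1/8: [1551/8, 1299/8, 1061/8]
after L4 α=2/7: [1293/8, 9887/56, 7529/56]
→ [162, 177, 134]

query (1,0) [L1,L2,L3,L4] — begin 0,0,0
L1 α=1/3: [211/3, 1/3, 113/3]
L2 α=1/8: [1957/24, 113/12, 791/24]
L3 α=2/7: [13049/168, 5533/84, 10531/168]
L4 α=6/7: [138041/1176, 17629/588, 55891/1176]
= [117, 30, 48]

at x=2,y=0 over L1,L2,L3,L4,L5,L6:
+L1 (α=4/7) → [832/7, 304/7, 828/7]
+L2 (α=1/2) → [1763/14, 1697/14, 2599/14]
+L3 (α=1/2) → [2253/28, 2999/28, 2865/28]
+L4 (α=5/6) → [26473/168, 34919/168, 11125/168]
+L5 (α=0) → [26473/168, 34919/168, 11125/168]
+L6 (α=2/7) → [204605/1176, 229027/1176, 67385/1176]
rounded: [174, 195, 57]

(1,1) stack=L1,L2,L3,L4,L5; from [0,0,0]:
after L1 α=1/3: [140/3, 46/3, 176/3]
after L2 α=1/7: [356/7, 267/7, 576/7]
after L3 α=3/5: [659/7, 426/7, 2244/35]
after L4 α=3/7: [2657/49, 5484/49, 9291/245]
after L5 α=7/8: [25853/196, 16119/196, 167071/1960]
= [132, 82, 85]


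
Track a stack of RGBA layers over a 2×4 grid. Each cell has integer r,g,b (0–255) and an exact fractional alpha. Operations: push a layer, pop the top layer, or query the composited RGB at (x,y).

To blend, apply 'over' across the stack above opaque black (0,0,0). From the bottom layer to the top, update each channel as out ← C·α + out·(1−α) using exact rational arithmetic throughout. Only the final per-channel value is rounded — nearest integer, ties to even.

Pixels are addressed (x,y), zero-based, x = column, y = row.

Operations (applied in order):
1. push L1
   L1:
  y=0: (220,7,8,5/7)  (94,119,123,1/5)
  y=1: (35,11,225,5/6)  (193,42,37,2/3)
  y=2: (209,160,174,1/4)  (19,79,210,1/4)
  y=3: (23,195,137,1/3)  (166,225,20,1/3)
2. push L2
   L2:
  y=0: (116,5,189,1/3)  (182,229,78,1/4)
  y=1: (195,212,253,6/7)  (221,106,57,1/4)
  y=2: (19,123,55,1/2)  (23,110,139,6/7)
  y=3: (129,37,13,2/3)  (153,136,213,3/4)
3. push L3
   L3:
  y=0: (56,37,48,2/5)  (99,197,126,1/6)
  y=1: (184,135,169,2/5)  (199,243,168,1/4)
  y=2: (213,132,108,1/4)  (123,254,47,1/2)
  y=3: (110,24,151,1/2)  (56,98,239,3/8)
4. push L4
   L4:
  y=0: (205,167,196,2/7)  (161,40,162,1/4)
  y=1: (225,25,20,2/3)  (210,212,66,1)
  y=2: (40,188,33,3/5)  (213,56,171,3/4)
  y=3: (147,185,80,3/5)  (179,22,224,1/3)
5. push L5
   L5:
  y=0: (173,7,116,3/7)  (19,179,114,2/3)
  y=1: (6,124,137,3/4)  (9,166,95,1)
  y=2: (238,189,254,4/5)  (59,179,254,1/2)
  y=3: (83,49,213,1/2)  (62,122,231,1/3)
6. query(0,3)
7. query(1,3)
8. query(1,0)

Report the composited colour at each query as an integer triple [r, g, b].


query (0,3) [L1,L2,L3,L4,L5] — begin 0,0,0
L1 α=1/3: [23/3, 65, 137/3]
L2 α=2/3: [797/9, 139/3, 215/9]
L3 α=1/2: [1787/18, 211/6, 787/9]
L4 α=3/5: [5756/45, 1876/15, 3734/45]
L5 α=1/2: [9491/90, 2611/30, 13319/90]
= [105, 87, 148]

at x=1,y=3 over L1,L2,L3,L4,L5:
L1 α=1/3: [166/3, 75, 20/3]
L2 α=3/4: [1543/12, 483/4, 1937/12]
L3 α=3/8: [9731/96, 3591/32, 18289/96]
L4 α=1/3: [18323/144, 3943/48, 29041/144]
L5 α=1/3: [22787/216, 6871/72, 45673/216]
= [105, 95, 211]

at x=1,y=0 over L1,L2,L3,L4,L5:
after L1 α=1/5: [94/5, 119/5, 123/5]
after L2 α=1/4: [298/5, 751/10, 759/20]
after L3 α=1/6: [397/6, 1145/12, 421/8]
after L4 α=1/4: [719/8, 1305/16, 2559/32]
after L5 α=2/3: [341/8, 7033/48, 3285/32]
→ [43, 147, 103]


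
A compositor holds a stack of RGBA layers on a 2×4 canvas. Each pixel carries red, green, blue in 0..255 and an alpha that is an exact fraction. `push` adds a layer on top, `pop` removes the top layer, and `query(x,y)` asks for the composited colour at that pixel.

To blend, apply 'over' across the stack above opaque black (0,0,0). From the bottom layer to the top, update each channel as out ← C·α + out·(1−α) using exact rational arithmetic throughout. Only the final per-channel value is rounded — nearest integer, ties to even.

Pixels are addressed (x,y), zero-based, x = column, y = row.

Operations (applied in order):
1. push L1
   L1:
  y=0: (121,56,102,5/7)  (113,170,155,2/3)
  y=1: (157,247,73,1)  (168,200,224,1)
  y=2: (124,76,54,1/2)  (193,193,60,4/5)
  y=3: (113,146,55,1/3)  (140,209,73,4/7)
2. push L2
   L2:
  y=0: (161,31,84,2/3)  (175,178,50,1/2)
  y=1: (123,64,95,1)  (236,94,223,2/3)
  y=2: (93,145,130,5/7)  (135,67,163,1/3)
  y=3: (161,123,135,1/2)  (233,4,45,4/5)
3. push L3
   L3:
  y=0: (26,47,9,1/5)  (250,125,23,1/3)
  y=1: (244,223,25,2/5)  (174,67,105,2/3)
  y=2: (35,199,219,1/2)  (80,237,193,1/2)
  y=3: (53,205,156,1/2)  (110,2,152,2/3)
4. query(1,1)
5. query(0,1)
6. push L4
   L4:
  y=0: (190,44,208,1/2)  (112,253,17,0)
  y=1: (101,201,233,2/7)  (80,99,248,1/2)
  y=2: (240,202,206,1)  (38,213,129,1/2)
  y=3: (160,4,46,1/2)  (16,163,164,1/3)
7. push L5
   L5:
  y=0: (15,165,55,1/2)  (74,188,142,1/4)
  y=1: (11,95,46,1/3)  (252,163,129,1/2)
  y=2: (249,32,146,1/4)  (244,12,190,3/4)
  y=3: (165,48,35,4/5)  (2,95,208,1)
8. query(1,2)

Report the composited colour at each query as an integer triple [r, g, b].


(1,1) stack=L1,L2,L3; from [0,0,0]:
L1 α=1: [168, 200, 224]
L2 α=2/3: [640/3, 388/3, 670/3]
L3 α=2/3: [1684/9, 790/9, 1300/9]
= [187, 88, 144]

(0,1) stack=L1,L2,L3; from [0,0,0]:
+L1 (α=1) → [157, 247, 73]
+L2 (α=1) → [123, 64, 95]
+L3 (α=2/5) → [857/5, 638/5, 67]
= [171, 128, 67]

(1,2) stack=L1,L2,L3,L4,L5; from [0,0,0]:
L1 α=4/5: [772/5, 772/5, 48]
L2 α=1/3: [2219/15, 1879/15, 259/3]
L3 α=1/2: [3419/30, 2717/15, 419/3]
L4 α=1/2: [4559/60, 2956/15, 403/3]
L5 α=3/4: [48479/240, 874/15, 2113/12]
rounded: [202, 58, 176]


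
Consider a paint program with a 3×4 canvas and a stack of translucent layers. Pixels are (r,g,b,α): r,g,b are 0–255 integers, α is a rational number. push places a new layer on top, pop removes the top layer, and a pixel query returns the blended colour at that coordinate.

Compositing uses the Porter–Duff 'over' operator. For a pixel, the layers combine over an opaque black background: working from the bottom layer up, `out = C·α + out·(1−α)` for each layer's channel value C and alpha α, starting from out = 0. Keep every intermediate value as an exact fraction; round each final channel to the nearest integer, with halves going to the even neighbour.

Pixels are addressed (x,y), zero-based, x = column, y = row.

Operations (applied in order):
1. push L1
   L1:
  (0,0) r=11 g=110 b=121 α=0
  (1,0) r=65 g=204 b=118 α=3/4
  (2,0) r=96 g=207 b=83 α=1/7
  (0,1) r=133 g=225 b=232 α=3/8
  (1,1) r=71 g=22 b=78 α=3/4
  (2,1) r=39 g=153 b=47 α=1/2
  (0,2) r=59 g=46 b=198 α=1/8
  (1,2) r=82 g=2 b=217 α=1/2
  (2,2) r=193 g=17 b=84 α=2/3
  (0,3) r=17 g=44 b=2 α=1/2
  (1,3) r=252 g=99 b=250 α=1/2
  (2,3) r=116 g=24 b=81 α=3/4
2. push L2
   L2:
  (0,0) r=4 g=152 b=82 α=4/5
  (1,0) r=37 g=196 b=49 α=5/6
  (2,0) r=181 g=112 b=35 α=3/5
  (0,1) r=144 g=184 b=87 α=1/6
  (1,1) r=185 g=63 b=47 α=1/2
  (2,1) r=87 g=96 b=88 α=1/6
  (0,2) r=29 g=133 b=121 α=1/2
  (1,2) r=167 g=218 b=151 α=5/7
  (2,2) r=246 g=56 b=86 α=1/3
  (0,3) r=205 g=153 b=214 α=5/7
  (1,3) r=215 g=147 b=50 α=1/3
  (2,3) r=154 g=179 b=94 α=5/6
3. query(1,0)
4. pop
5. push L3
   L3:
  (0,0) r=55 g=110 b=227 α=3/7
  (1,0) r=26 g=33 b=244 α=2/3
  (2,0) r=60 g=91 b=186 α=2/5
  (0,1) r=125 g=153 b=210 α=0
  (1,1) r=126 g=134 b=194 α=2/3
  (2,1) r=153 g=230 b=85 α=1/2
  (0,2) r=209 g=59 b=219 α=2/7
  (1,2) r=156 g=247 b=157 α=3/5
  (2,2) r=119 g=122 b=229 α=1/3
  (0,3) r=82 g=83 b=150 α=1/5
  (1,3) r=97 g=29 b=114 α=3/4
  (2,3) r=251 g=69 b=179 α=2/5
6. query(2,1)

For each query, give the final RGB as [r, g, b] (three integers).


(1,0) stack=L1,L2; from [0,0,0]:
+L1 (α=3/4) → [195/4, 153, 177/2]
+L2 (α=5/6) → [935/24, 1133/6, 667/12]
= [39, 189, 56]

(2,1) stack=L1,L3; from [0,0,0]:
L1 α=1/2: [39/2, 153/2, 47/2]
L3 α=1/2: [345/4, 613/4, 217/4]
rounded: [86, 153, 54]


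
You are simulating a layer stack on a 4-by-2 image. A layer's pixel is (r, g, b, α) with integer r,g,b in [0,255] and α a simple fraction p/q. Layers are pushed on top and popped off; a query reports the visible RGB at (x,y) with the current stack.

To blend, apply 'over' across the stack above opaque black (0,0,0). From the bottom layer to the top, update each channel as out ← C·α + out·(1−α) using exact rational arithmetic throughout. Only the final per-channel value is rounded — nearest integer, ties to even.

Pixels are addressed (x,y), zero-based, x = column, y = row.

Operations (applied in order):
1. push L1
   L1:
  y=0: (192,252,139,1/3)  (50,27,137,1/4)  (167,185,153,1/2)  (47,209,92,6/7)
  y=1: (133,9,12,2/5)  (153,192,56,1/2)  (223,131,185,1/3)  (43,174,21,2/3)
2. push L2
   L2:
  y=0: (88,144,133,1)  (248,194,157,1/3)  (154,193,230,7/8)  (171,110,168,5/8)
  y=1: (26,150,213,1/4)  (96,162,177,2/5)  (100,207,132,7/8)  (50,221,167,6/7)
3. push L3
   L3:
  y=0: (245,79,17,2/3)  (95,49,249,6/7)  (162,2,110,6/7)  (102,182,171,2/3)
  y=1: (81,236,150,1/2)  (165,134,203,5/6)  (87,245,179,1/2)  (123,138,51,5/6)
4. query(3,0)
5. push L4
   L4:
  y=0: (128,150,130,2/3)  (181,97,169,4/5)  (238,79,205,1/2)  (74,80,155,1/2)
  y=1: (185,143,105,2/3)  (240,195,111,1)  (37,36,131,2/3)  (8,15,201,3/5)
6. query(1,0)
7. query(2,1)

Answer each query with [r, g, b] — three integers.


at x=3,y=0 over L1,L2,L3:
after L1 α=6/7: [282/7, 1254/7, 552/7]
after L2 α=5/8: [6831/56, 1903/14, 942/7]
after L3 α=2/3: [6085/56, 2333/14, 1112/7]
→ [109, 167, 159]

(1,0) stack=L1,L2,L3,L4; from [0,0,0]:
L1 α=1/4: [25/2, 27/4, 137/4]
L2 α=1/3: [91, 415/6, 451/6]
L3 α=6/7: [661/7, 2179/42, 1345/6]
L4 α=4/5: [5729/35, 3695/42, 5401/30]
rounded: [164, 88, 180]

query (2,1) [L1,L2,L3,L4] — begin 0,0,0
L1 α=1/3: [223/3, 131/3, 185/3]
L2 α=7/8: [2323/24, 2239/12, 2957/24]
L3 α=1/2: [4411/48, 5179/24, 7253/48]
L4 α=2/3: [7963/144, 6907/72, 19829/144]
rounded: [55, 96, 138]


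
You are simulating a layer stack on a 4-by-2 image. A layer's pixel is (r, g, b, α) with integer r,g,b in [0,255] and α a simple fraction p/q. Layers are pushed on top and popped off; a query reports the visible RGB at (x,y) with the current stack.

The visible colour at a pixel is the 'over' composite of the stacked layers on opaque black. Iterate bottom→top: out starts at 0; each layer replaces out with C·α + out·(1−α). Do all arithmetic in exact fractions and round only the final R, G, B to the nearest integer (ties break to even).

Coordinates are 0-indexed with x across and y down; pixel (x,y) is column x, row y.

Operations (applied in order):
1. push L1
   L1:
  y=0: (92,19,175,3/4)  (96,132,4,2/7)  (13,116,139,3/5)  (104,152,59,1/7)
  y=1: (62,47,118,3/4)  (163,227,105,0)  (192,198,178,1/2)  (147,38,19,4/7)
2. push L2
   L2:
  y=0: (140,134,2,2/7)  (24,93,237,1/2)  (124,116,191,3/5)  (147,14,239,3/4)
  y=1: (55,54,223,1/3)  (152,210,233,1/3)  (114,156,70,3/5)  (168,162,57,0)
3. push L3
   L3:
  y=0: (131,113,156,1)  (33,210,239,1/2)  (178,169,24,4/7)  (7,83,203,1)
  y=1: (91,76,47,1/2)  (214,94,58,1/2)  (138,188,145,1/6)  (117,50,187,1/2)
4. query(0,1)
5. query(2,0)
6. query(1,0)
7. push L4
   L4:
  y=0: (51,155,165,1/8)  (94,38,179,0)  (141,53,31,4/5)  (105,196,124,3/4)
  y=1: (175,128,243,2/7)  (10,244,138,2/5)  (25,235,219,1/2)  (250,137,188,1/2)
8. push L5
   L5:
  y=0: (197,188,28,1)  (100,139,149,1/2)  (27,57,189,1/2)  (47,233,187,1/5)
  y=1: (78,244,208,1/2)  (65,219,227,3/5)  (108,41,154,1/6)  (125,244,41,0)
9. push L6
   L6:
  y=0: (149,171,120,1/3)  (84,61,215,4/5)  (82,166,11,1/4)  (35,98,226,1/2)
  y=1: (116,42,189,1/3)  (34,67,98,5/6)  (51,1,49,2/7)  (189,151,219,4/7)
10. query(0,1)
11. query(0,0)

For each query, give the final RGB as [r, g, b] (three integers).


at x=0,y=1 over L1,L2,L3:
after L1 α=3/4: [93/2, 141/4, 177/2]
after L2 α=1/3: [148/3, 83/2, 400/3]
after L3 α=1/2: [421/6, 235/4, 541/6]
= [70, 59, 90]

at x=2,y=0 over L1,L2,L3:
after L1 α=3/5: [39/5, 348/5, 417/5]
after L2 α=3/5: [1938/25, 2436/25, 3699/25]
after L3 α=4/7: [23614/175, 24208/175, 13497/175]
rounded: [135, 138, 77]

at x=1,y=0 over L1,L2,L3:
+L1 (α=2/7) → [192/7, 264/7, 8/7]
+L2 (α=1/2) → [180/7, 915/14, 1667/14]
+L3 (α=1/2) → [411/14, 3855/28, 5013/28]
= [29, 138, 179]

at x=0,y=1 over L1,L2,L3,L4,L5,L6:
+L1 (α=3/4) → [93/2, 141/4, 177/2]
+L2 (α=1/3) → [148/3, 83/2, 400/3]
+L3 (α=1/2) → [421/6, 235/4, 541/6]
+L4 (α=2/7) → [4205/42, 2199/28, 803/6]
+L5 (α=1/2) → [7481/84, 9031/56, 2051/12]
+L6 (α=1/3) → [12353/126, 10207/84, 3185/18]
→ [98, 122, 177]

at x=0,y=0 over L1,L2,L3,L4,L5,L6:
L1 α=3/4: [69, 57/4, 525/4]
L2 α=2/7: [625/7, 1357/28, 2641/28]
L3 α=1: [131, 113, 156]
L4 α=1/8: [121, 473/4, 1257/8]
L5 α=1: [197, 188, 28]
L6 α=1/3: [181, 547/3, 176/3]
→ [181, 182, 59]


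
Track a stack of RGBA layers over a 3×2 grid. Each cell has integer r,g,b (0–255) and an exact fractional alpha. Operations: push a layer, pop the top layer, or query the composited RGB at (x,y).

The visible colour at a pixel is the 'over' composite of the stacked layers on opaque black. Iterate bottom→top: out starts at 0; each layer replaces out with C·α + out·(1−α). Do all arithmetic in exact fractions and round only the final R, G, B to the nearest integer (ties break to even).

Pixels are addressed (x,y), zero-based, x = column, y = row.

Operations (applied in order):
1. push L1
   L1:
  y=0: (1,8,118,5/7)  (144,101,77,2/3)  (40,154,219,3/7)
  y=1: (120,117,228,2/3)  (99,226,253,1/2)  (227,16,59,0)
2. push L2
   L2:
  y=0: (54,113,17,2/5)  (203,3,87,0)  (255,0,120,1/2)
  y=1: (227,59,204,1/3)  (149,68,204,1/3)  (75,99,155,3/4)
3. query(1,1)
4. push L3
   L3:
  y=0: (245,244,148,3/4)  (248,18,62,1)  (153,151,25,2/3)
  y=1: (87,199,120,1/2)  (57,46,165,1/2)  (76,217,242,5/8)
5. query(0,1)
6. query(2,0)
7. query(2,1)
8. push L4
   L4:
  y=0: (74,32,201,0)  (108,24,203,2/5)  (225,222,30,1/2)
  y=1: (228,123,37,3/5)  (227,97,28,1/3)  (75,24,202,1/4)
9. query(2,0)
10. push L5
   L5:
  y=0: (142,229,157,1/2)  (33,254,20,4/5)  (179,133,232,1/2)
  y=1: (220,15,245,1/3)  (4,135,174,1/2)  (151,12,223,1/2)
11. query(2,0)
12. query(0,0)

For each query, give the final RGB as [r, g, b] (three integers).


(1,1) stack=L1,L2; from [0,0,0]:
+L1 (α=1/2) → [99/2, 113, 253/2]
+L2 (α=1/3) → [248/3, 98, 457/3]
= [83, 98, 152]

at x=0,y=1 over L1,L2,L3:
+L1 (α=2/3) → [80, 78, 152]
+L2 (α=1/3) → [129, 215/3, 508/3]
+L3 (α=1/2) → [108, 406/3, 434/3]
rounded: [108, 135, 145]

at x=2,y=0 over L1,L2,L3:
+L1 (α=3/7) → [120/7, 66, 657/7]
+L2 (α=1/2) → [1905/14, 33, 1497/14]
+L3 (α=2/3) → [2063/14, 335/3, 2197/42]
rounded: [147, 112, 52]

at x=2,y=1 over L1,L2,L3:
after L1 α=0: [0, 0, 0]
after L2 α=3/4: [225/4, 297/4, 465/4]
after L3 α=5/8: [2195/32, 5231/32, 6235/32]
= [69, 163, 195]

(2,0) stack=L1,L2,L3,L4; from [0,0,0]:
L1 α=3/7: [120/7, 66, 657/7]
L2 α=1/2: [1905/14, 33, 1497/14]
L3 α=2/3: [2063/14, 335/3, 2197/42]
L4 α=1/2: [5213/28, 1001/6, 3457/84]
→ [186, 167, 41]

at x=2,y=0 over L1,L2,L3,L4,L5:
+L1 (α=3/7) → [120/7, 66, 657/7]
+L2 (α=1/2) → [1905/14, 33, 1497/14]
+L3 (α=2/3) → [2063/14, 335/3, 2197/42]
+L4 (α=1/2) → [5213/28, 1001/6, 3457/84]
+L5 (α=1/2) → [10225/56, 1799/12, 22945/168]
= [183, 150, 137]

query (0,0) [L1,L2,L3,L4,L5] — begin 0,0,0
L1 α=5/7: [5/7, 40/7, 590/7]
L2 α=2/5: [771/35, 1702/35, 2008/35]
L3 α=3/4: [6624/35, 13661/70, 4387/35]
L4 α=0: [6624/35, 13661/70, 4387/35]
L5 α=1/2: [5797/35, 29691/140, 4941/35]
rounded: [166, 212, 141]


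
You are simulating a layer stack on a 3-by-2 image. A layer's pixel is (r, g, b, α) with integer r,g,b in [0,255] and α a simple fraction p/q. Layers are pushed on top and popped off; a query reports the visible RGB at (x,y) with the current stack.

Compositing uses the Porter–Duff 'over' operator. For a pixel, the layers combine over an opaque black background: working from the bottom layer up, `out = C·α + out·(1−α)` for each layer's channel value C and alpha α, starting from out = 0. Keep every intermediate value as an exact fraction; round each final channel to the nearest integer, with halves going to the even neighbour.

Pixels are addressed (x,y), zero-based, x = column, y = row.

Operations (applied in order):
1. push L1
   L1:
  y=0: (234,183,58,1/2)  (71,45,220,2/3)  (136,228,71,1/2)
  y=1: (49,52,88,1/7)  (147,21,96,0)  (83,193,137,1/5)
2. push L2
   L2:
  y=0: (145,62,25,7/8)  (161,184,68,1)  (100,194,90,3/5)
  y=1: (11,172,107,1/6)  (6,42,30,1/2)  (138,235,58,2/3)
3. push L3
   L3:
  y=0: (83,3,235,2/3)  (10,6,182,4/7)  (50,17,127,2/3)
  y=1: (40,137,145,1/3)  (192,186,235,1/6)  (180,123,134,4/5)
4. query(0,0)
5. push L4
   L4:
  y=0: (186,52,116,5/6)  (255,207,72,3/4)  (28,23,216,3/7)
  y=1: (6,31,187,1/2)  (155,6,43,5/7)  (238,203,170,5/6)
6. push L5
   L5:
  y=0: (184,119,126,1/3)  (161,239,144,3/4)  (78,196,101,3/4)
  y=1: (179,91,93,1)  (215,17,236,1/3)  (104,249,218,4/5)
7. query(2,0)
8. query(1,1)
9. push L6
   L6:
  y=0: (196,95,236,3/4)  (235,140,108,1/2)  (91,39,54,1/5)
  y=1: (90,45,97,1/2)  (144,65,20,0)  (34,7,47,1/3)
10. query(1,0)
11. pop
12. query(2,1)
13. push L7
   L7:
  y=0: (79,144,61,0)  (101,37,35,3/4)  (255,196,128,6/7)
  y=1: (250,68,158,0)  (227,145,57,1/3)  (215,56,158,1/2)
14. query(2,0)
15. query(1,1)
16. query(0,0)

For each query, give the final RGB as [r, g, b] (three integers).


query (0,0) [L1,L2,L3] — begin 0,0,0
+L1 (α=1/2) → [117, 183/2, 29]
+L2 (α=7/8) → [283/2, 1051/16, 51/2]
+L3 (α=2/3) → [205/2, 1147/48, 991/6]
rounded: [102, 24, 165]

(2,0) stack=L1,L2,L3,L4,L5; from [0,0,0]:
after L1 α=1/2: [68, 114, 71/2]
after L2 α=3/5: [436/5, 162, 341/5]
after L3 α=2/3: [312/5, 196/3, 537/5]
after L4 α=3/7: [1668/35, 991/21, 5388/35]
after L5 α=3/4: [4929/70, 13339/84, 15993/140]
→ [70, 159, 114]

at x=1,y=1 over L1,L2,L3,L4,L5:
+L1 (α=0) → [0, 0, 0]
+L2 (α=1/2) → [3, 21, 15]
+L3 (α=1/6) → [69/2, 97/2, 155/3]
+L4 (α=5/7) → [844/7, 127/7, 955/21]
+L5 (α=1/3) → [3193/21, 373/21, 6866/63]
→ [152, 18, 109]

query (1,0) [L1,L2,L3,L4,L5,L6] — begin 0,0,0
L1 α=2/3: [142/3, 30, 440/3]
L2 α=1: [161, 184, 68]
L3 α=4/7: [523/7, 576/7, 932/7]
L4 α=3/4: [2939/14, 4923/28, 611/7]
L5 α=3/4: [9701/56, 24999/112, 3635/28]
L6 α=1/2: [22861/112, 40679/224, 6659/56]
= [204, 182, 119]

query (2,1) [L1,L2,L3,L4,L5] — begin 0,0,0
after L1 α=1/5: [83/5, 193/5, 137/5]
after L2 α=2/3: [1463/15, 2543/15, 239/5]
after L3 α=4/5: [12263/75, 9923/75, 2919/25]
after L4 α=5/6: [101513/450, 43024/225, 24169/150]
after L5 α=4/5: [288713/2250, 267124/1125, 154969/750]
rounded: [128, 237, 207]

(2,0) stack=L1,L2,L3,L4,L5,L7; from [0,0,0]:
after L1 α=1/2: [68, 114, 71/2]
after L2 α=3/5: [436/5, 162, 341/5]
after L3 α=2/3: [312/5, 196/3, 537/5]
after L4 α=3/7: [1668/35, 991/21, 5388/35]
after L5 α=3/4: [4929/70, 13339/84, 15993/140]
after L7 α=6/7: [112029/490, 112123/588, 123513/980]
→ [229, 191, 126]

query (1,1) [L1,L2,L3,L4,L5,L7] — begin 0,0,0
+L1 (α=0) → [0, 0, 0]
+L2 (α=1/2) → [3, 21, 15]
+L3 (α=1/6) → [69/2, 97/2, 155/3]
+L4 (α=5/7) → [844/7, 127/7, 955/21]
+L5 (α=1/3) → [3193/21, 373/21, 6866/63]
+L7 (α=1/3) → [11153/63, 3791/63, 17323/189]
= [177, 60, 92]

query (0,0) [L1,L2,L3,L4,L5,L7] — begin 0,0,0
L1 α=1/2: [117, 183/2, 29]
L2 α=7/8: [283/2, 1051/16, 51/2]
L3 α=2/3: [205/2, 1147/48, 991/6]
L4 α=5/6: [2065/12, 13627/288, 4471/36]
L5 α=1/3: [3169/18, 30763/432, 6739/54]
L7 α=0: [3169/18, 30763/432, 6739/54]
rounded: [176, 71, 125]


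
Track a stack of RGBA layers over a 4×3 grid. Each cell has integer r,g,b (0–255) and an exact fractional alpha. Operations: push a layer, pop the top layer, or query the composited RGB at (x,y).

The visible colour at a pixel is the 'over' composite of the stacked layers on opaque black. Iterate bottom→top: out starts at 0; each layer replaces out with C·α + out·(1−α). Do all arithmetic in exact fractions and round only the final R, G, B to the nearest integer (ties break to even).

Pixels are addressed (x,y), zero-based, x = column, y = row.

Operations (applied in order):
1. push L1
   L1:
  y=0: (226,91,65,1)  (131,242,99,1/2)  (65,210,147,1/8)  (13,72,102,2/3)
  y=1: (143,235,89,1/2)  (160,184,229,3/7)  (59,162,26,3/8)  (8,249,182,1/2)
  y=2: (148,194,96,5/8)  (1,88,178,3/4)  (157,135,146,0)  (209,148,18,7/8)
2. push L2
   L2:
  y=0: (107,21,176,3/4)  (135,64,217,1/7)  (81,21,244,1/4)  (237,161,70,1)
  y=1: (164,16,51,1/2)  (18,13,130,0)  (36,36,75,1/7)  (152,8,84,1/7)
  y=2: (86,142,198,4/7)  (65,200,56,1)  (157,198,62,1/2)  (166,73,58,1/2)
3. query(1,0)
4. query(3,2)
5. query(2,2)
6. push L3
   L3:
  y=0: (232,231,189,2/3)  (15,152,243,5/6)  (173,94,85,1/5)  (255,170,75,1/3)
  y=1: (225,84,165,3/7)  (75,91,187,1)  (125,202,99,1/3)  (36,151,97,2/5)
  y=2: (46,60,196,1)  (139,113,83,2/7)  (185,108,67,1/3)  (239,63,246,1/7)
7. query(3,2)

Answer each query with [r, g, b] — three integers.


at x=1,y=0 over L1,L2:
L1 α=1/2: [131/2, 121, 99/2]
L2 α=1/7: [528/7, 790/7, 514/7]
→ [75, 113, 73]

at x=3,y=2 over L1,L2:
+L1 (α=7/8) → [1463/8, 259/2, 63/4]
+L2 (α=1/2) → [2791/16, 405/4, 295/8]
→ [174, 101, 37]

(2,2) stack=L1,L2; from [0,0,0]:
L1 α=0: [0, 0, 0]
L2 α=1/2: [157/2, 99, 31]
→ [78, 99, 31]

(3,2) stack=L1,L2,L3; from [0,0,0]:
L1 α=7/8: [1463/8, 259/2, 63/4]
L2 α=1/2: [2791/16, 405/4, 295/8]
L3 α=1/7: [10285/56, 1341/14, 267/4]
→ [184, 96, 67]


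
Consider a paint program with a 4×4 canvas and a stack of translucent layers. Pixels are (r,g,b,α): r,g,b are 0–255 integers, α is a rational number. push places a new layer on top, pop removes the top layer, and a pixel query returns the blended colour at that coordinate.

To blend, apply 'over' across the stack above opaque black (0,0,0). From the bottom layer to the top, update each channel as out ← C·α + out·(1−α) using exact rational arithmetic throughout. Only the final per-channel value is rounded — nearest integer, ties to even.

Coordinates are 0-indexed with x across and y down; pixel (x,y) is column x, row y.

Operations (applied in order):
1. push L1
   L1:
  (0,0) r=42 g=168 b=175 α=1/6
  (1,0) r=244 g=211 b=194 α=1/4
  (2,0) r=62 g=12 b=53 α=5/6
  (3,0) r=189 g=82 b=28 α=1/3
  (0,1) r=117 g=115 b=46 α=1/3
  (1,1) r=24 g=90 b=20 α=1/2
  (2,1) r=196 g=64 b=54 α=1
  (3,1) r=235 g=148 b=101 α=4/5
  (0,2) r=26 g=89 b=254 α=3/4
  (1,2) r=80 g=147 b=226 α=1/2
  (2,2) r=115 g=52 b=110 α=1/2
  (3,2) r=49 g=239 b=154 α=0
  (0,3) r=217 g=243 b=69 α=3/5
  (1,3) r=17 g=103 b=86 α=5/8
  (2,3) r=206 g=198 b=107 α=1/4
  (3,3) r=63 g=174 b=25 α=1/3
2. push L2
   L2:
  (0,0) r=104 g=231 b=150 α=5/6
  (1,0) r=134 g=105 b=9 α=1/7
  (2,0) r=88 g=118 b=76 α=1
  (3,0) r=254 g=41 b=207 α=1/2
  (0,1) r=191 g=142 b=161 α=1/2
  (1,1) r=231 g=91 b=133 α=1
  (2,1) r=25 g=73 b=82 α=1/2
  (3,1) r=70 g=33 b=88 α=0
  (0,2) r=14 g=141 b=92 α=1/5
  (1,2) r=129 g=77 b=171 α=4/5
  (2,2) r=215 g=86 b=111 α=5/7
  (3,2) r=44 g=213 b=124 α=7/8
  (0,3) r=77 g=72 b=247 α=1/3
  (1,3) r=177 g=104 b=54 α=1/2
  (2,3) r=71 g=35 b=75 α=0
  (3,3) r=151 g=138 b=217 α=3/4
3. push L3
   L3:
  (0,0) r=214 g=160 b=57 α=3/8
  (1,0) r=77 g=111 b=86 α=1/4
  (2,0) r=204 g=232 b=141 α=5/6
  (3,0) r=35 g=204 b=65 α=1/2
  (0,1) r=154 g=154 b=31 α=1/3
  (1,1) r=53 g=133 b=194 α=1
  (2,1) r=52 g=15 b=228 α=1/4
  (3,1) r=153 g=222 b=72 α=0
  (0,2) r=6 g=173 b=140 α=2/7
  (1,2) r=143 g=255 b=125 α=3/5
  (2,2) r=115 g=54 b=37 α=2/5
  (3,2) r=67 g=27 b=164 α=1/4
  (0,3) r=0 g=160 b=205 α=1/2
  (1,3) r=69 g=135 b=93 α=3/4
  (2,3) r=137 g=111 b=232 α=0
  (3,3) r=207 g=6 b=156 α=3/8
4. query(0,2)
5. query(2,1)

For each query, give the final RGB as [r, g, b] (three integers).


(0,2) stack=L1,L2,L3; from [0,0,0]:
L1 α=3/4: [39/2, 267/4, 381/2]
L2 α=1/5: [92/5, 408/5, 854/5]
L3 α=2/7: [104/7, 754/7, 162]
= [15, 108, 162]

(2,1) stack=L1,L2,L3; from [0,0,0]:
L1 α=1: [196, 64, 54]
L2 α=1/2: [221/2, 137/2, 68]
L3 α=1/4: [767/8, 441/8, 108]
→ [96, 55, 108]


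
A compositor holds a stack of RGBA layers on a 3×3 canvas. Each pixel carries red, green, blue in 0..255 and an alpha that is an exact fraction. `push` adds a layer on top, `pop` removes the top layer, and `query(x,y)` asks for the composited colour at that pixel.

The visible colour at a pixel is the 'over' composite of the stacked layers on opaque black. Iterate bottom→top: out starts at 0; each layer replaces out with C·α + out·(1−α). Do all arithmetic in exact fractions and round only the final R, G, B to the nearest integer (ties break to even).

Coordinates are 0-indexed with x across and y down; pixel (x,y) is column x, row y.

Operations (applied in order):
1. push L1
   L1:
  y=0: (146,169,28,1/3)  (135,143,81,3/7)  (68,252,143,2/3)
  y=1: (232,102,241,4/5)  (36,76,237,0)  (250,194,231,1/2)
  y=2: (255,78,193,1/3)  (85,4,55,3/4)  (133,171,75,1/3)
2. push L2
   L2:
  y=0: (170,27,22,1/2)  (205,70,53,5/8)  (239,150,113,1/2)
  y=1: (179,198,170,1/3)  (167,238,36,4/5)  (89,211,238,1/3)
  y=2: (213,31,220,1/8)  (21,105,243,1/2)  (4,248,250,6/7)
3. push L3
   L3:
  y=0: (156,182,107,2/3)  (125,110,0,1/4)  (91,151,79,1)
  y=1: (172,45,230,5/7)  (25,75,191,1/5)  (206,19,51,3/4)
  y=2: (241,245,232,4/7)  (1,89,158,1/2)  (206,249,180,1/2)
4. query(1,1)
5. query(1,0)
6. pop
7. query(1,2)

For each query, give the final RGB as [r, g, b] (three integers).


at x=1,y=1 over L1,L2,L3:
+L1 (α=0) → [0, 0, 0]
+L2 (α=4/5) → [668/5, 952/5, 144/5]
+L3 (α=1/5) → [2797/25, 4183/25, 1531/25]
rounded: [112, 167, 61]

query (1,0) [L1,L2,L3] — begin 0,0,0
+L1 (α=3/7) → [405/7, 429/7, 243/7]
+L2 (α=5/8) → [4195/28, 3737/56, 323/7]
+L3 (α=1/4) → [16085/112, 17371/224, 969/28]
rounded: [144, 78, 35]

query (1,2) [L1,L2] — begin 0,0,0
after L1 α=3/4: [255/4, 3, 165/4]
after L2 α=1/2: [339/8, 54, 1137/8]
→ [42, 54, 142]


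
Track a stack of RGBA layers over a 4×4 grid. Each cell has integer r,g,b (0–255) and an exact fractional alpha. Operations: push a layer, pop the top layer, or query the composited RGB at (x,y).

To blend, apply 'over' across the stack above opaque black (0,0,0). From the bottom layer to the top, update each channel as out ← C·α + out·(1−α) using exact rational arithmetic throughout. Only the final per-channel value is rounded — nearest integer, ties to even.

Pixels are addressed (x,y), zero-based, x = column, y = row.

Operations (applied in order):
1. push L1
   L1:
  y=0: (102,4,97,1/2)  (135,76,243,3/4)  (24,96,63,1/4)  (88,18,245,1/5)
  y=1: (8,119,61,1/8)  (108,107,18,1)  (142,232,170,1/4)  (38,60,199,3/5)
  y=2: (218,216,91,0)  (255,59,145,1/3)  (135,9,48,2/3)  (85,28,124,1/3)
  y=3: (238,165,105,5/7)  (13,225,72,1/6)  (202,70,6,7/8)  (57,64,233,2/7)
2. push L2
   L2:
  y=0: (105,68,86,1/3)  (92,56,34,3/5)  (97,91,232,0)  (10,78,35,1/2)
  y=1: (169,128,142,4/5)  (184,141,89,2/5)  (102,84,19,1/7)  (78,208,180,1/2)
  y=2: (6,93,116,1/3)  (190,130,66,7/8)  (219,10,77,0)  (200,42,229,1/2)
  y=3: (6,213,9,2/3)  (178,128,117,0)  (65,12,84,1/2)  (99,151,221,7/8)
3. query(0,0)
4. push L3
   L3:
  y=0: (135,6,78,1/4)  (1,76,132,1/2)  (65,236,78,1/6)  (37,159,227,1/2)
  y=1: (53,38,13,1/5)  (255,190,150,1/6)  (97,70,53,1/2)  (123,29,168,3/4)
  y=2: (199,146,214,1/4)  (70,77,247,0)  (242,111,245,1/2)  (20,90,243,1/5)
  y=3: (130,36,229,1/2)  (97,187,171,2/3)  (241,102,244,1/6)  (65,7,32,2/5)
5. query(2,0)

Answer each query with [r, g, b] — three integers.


at x=0,y=0 over L1,L2:
+L1 (α=1/2) → [51, 2, 97/2]
+L2 (α=1/3) → [69, 24, 61]
rounded: [69, 24, 61]

(2,0) stack=L1,L2,L3; from [0,0,0]:
after L1 α=1/4: [6, 24, 63/4]
after L2 α=0: [6, 24, 63/4]
after L3 α=1/6: [95/6, 178/3, 209/8]
rounded: [16, 59, 26]


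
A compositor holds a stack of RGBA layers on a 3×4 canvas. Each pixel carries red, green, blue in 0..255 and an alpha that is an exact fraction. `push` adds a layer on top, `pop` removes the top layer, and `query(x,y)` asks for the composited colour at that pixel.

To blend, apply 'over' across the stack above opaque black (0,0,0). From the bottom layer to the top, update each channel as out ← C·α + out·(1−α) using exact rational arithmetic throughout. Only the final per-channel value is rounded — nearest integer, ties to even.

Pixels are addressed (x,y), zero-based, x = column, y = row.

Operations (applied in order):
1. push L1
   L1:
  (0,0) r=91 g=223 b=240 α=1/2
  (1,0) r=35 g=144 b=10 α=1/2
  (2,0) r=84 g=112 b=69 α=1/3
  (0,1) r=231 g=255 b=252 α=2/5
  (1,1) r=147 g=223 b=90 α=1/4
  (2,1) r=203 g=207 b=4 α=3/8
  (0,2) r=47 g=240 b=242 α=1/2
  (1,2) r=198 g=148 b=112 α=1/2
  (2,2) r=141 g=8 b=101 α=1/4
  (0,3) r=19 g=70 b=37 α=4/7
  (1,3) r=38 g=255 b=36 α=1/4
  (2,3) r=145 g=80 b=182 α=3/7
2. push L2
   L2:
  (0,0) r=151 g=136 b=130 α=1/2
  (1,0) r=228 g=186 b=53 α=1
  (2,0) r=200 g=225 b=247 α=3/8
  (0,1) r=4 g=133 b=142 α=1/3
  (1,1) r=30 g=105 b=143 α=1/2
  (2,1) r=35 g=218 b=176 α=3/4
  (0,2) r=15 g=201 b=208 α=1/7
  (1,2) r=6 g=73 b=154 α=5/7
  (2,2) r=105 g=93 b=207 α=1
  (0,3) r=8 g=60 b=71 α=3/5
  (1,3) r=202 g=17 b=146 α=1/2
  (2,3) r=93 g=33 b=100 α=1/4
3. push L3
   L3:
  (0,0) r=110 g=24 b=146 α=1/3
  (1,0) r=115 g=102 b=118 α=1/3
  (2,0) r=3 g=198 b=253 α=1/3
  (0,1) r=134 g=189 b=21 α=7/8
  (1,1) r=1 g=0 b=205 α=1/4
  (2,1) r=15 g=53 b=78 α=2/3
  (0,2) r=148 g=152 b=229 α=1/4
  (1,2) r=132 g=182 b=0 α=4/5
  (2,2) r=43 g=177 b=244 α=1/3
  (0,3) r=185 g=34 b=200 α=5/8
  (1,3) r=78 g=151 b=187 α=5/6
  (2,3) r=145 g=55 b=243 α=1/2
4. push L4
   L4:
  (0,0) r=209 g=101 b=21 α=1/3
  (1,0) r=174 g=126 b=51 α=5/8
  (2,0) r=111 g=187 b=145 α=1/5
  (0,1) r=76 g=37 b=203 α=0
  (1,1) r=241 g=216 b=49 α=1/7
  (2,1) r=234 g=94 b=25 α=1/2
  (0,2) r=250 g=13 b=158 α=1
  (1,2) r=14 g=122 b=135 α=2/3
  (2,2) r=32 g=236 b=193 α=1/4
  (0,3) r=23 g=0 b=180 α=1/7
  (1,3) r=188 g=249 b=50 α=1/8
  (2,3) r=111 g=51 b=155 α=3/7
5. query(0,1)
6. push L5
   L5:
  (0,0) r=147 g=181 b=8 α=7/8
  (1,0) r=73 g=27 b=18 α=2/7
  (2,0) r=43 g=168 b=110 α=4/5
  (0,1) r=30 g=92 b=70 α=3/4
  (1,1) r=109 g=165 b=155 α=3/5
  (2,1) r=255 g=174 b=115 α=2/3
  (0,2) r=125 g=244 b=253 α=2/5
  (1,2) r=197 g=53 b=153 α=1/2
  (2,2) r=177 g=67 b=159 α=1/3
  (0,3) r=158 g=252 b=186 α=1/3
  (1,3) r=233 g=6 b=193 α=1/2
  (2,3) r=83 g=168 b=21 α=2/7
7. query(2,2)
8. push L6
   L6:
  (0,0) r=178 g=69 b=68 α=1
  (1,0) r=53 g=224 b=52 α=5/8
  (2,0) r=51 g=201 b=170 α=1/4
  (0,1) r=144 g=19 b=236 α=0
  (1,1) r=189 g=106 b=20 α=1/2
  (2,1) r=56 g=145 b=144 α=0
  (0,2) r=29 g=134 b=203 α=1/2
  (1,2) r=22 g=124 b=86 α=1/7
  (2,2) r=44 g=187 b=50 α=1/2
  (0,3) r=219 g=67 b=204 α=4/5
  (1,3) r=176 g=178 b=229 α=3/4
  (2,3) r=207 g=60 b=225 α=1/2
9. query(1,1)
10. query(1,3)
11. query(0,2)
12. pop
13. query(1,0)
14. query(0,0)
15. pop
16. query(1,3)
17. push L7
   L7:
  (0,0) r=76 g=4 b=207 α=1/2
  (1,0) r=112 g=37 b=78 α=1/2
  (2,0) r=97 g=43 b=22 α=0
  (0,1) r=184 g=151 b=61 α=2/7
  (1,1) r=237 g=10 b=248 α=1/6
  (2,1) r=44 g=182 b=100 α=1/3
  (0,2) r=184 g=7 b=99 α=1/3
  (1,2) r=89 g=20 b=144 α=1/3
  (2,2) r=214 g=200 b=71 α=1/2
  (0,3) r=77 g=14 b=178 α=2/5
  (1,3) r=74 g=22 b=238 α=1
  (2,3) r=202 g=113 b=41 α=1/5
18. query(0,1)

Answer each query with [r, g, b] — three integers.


at x=0,y=1 over L1,L2,L3,L4:
after L1 α=2/5: [462/5, 102, 504/5]
after L2 α=1/3: [944/15, 337/3, 1718/15]
after L3 α=7/8: [7507/60, 2153/12, 3923/120]
after L4 α=0: [7507/60, 2153/12, 3923/120]
= [125, 179, 33]

(2,2) stack=L1,L2,L3,L4,L5; from [0,0,0]:
after L1 α=1/4: [141/4, 2, 101/4]
after L2 α=1: [105, 93, 207]
after L3 α=1/3: [253/3, 121, 658/3]
after L4 α=1/4: [285/4, 599/4, 851/4]
after L5 α=1/3: [213/2, 733/6, 1169/6]
rounded: [106, 122, 195]

(1,1) stack=L1,L2,L3,L4,L5,L6; from [0,0,0]:
after L1 α=1/4: [147/4, 223/4, 45/2]
after L2 α=1/2: [267/8, 643/8, 331/4]
after L3 α=1/4: [809/32, 1929/32, 1813/16]
after L4 α=1/7: [6283/112, 9243/112, 833/8]
after L5 α=3/5: [4919/56, 36963/280, 2693/20]
after L6 α=1/2: [15503/112, 66643/560, 3093/40]
→ [138, 119, 77]

(1,3) stack=L1,L2,L3,L4,L5,L6; from [0,0,0]:
L1 α=1/4: [19/2, 255/4, 9]
L2 α=1/2: [423/4, 323/8, 155/2]
L3 α=5/6: [661/8, 2121/16, 675/4]
L4 α=1/8: [6131/64, 18831/128, 4925/32]
L5 α=1/2: [21043/128, 19599/256, 11101/64]
L6 α=3/4: [88627/512, 156303/1024, 55069/256]
→ [173, 153, 215]

query (0,2) [L1,L2,L3,L4,L5,L6] — begin 0,0,0
L1 α=1/2: [47/2, 120, 121]
L2 α=1/7: [156/7, 921/7, 934/7]
L3 α=1/4: [376/7, 3827/28, 4405/28]
L4 α=1: [250, 13, 158]
L5 α=2/5: [200, 527/5, 196]
L6 α=1/2: [229/2, 1197/10, 399/2]
rounded: [114, 120, 200]

(1,0) stack=L1,L2,L3,L4,L5; from [0,0,0]:
after L1 α=1/2: [35/2, 72, 5]
after L2 α=1: [228, 186, 53]
after L3 α=1/3: [571/3, 158, 224/3]
after L4 α=5/8: [1441/8, 138, 479/8]
after L5 α=2/7: [8373/56, 744/7, 2683/56]
rounded: [150, 106, 48]

(0,0) stack=L1,L2,L3,L4,L5; from [0,0,0]:
after L1 α=1/2: [91/2, 223/2, 120]
after L2 α=1/2: [393/4, 495/4, 125]
after L3 α=1/3: [613/6, 181/2, 132]
after L4 α=1/3: [1240/9, 94, 95]
after L5 α=7/8: [10501/72, 1361/8, 151/8]
= [146, 170, 19]

(1,3) stack=L1,L2,L3,L4; from [0,0,0]:
after L1 α=1/4: [19/2, 255/4, 9]
after L2 α=1/2: [423/4, 323/8, 155/2]
after L3 α=5/6: [661/8, 2121/16, 675/4]
after L4 α=1/8: [6131/64, 18831/128, 4925/32]
→ [96, 147, 154]

at x=0,y=1 over L1,L2,L3,L4,L7:
+L1 (α=2/5) → [462/5, 102, 504/5]
+L2 (α=1/3) → [944/15, 337/3, 1718/15]
+L3 (α=7/8) → [7507/60, 2153/12, 3923/120]
+L4 (α=0) → [7507/60, 2153/12, 3923/120]
+L7 (α=2/7) → [11923/84, 14389/84, 6851/168]
= [142, 171, 41]


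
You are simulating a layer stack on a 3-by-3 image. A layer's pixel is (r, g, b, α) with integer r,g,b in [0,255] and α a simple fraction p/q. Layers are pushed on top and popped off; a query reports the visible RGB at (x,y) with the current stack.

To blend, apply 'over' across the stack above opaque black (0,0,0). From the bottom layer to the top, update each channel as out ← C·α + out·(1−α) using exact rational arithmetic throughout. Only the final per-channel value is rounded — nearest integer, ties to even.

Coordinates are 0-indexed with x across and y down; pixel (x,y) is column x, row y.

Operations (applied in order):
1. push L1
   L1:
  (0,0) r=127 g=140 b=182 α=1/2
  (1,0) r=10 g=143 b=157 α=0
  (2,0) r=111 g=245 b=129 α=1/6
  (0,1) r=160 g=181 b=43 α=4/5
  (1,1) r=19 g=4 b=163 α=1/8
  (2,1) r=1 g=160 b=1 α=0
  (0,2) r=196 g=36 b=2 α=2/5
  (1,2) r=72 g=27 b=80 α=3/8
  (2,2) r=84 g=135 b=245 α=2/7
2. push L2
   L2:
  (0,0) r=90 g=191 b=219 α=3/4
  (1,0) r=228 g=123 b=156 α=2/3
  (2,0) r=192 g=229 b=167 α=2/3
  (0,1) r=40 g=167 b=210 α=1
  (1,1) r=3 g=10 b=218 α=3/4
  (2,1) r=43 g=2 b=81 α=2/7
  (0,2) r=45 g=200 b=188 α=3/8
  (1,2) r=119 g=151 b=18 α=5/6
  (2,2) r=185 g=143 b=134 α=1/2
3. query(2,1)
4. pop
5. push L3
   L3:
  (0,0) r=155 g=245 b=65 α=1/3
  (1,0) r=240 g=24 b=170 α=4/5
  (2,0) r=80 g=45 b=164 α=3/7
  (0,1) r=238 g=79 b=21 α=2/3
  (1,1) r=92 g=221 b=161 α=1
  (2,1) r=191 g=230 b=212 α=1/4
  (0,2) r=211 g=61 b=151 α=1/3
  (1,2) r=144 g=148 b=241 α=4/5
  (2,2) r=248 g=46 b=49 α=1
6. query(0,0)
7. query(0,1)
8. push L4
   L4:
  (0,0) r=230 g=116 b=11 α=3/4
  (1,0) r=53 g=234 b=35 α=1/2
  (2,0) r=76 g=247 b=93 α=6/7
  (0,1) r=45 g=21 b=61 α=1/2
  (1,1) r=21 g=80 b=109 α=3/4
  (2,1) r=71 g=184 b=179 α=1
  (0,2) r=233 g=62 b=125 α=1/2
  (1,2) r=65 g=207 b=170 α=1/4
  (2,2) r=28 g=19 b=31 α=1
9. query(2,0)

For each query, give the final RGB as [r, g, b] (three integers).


query (2,1) [L1,L2] — begin 0,0,0
+L1 (α=0) → [0, 0, 0]
+L2 (α=2/7) → [86/7, 4/7, 162/7]
rounded: [12, 1, 23]

at x=0,y=0 over L1,L3:
after L1 α=1/2: [127/2, 70, 91]
after L3 α=1/3: [94, 385/3, 247/3]
rounded: [94, 128, 82]

query (0,1) [L1,L3] — begin 0,0,0
after L1 α=4/5: [128, 724/5, 172/5]
after L3 α=2/3: [604/3, 1514/15, 382/15]
→ [201, 101, 25]

at x=2,y=0 over L1,L3,L4:
L1 α=1/6: [37/2, 245/6, 43/2]
L3 α=3/7: [314/7, 895/21, 578/7]
L4 α=6/7: [3506/49, 32017/147, 4484/49]
→ [72, 218, 92]


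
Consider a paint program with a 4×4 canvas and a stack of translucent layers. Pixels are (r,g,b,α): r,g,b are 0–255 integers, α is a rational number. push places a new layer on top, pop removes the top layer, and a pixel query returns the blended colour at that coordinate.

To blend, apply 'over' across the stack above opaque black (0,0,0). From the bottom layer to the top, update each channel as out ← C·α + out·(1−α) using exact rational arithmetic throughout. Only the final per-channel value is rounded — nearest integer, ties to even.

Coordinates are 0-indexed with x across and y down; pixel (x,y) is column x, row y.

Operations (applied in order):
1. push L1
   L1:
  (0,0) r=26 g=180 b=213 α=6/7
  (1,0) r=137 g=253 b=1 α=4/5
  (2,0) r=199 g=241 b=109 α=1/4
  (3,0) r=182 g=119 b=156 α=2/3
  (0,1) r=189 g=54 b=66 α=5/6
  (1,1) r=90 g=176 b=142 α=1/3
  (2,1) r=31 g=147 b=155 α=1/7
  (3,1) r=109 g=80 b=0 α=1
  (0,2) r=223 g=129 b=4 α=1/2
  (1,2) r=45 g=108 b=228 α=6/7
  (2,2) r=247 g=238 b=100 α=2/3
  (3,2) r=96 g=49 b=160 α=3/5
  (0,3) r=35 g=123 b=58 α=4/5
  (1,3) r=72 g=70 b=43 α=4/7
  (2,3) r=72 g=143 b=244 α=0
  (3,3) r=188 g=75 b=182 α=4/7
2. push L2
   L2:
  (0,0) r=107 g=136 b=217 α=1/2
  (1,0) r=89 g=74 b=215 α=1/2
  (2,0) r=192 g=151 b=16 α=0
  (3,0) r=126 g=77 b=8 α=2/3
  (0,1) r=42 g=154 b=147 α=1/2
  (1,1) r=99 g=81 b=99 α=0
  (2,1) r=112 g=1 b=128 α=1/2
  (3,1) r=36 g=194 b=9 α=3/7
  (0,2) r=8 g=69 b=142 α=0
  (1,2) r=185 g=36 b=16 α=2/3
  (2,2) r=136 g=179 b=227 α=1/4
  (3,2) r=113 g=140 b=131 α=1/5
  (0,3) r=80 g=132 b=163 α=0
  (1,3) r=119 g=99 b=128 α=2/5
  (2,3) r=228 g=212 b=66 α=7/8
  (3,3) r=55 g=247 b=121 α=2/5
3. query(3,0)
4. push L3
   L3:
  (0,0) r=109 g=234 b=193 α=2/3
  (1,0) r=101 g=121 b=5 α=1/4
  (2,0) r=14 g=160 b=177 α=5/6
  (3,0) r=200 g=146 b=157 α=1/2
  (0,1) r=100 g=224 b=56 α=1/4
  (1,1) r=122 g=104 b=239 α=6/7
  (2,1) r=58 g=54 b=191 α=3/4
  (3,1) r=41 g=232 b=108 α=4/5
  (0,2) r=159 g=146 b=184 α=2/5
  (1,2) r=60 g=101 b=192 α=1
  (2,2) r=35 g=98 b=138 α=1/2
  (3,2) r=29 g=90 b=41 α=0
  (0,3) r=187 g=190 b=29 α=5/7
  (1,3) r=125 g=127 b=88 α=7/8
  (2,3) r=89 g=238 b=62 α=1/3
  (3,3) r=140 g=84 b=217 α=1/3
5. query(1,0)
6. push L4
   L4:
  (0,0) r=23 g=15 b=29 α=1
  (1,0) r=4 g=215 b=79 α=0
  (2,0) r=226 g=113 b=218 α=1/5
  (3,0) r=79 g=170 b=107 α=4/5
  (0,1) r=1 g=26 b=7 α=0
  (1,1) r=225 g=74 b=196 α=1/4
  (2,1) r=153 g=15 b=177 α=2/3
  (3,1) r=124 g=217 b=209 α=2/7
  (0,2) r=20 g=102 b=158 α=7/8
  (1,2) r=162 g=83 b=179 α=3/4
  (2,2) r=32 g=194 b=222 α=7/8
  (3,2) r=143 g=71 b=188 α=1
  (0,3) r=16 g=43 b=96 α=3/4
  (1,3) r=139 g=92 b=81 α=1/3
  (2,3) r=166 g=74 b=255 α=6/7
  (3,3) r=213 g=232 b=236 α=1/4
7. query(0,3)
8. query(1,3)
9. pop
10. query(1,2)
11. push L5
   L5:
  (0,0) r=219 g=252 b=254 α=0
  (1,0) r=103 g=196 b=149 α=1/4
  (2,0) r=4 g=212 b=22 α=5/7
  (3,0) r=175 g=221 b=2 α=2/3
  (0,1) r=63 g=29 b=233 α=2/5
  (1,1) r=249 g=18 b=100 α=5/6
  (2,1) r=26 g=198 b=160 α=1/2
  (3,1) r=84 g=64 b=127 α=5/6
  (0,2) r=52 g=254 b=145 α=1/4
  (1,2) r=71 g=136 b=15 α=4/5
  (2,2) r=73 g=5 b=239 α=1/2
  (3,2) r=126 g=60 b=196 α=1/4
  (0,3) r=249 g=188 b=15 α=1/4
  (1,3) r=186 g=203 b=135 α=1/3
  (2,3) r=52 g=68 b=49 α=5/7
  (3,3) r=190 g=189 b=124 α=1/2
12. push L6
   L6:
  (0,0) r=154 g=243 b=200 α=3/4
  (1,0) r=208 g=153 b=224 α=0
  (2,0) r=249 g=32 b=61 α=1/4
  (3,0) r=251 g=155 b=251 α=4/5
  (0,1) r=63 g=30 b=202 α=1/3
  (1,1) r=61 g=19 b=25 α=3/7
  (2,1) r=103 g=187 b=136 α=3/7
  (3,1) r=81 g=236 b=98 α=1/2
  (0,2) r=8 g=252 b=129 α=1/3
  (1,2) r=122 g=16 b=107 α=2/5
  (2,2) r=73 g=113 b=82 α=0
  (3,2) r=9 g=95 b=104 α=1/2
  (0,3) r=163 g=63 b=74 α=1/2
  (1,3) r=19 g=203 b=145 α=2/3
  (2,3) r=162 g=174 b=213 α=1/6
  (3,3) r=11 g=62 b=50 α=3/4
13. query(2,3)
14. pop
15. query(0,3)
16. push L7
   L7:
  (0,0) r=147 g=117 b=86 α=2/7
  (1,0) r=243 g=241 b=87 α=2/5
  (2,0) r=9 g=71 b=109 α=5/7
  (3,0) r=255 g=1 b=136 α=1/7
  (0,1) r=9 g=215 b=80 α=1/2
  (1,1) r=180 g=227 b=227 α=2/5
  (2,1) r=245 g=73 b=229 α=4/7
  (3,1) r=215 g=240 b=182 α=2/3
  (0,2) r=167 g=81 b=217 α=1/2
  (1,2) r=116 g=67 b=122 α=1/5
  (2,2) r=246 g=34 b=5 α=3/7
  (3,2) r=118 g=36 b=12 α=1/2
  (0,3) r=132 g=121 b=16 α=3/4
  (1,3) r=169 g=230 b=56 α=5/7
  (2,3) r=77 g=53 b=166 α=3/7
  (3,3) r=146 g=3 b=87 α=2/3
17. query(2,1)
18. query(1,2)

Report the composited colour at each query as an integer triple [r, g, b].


at x=3,y=0 over L1,L2:
L1 α=2/3: [364/3, 238/3, 104]
L2 α=2/3: [1120/9, 700/9, 40]
= [124, 78, 40]

(1,0) stack=L1,L2,L3; from [0,0,0]:
L1 α=4/5: [548/5, 1012/5, 4/5]
L2 α=1/2: [993/10, 691/5, 1079/10]
L3 α=1/4: [3989/40, 1339/10, 3287/40]
→ [100, 134, 82]

at x=0,y=3 over L1,L2,L3,L4:
+L1 (α=4/5) → [28, 492/5, 232/5]
+L2 (α=0) → [28, 492/5, 232/5]
+L3 (α=5/7) → [991/7, 5734/35, 1189/35]
+L4 (α=3/4) → [1327/28, 10249/140, 11269/140]
→ [47, 73, 80]

at x=1,y=3 over L1,L2,L3,L4:
after L1 α=4/7: [288/7, 40, 172/7]
after L2 α=2/5: [506/7, 318/5, 2308/35]
after L3 α=7/8: [6631/56, 4763/40, 5967/70]
after L4 α=1/3: [10523/84, 2201/20, 2934/35]
rounded: [125, 110, 84]

at x=1,y=2 over L1,L2,L3:
+L1 (α=6/7) → [270/7, 648/7, 1368/7]
+L2 (α=2/3) → [2860/21, 384/7, 1592/21]
+L3 (α=1) → [60, 101, 192]
rounded: [60, 101, 192]

(2,3) stack=L1,L2,L3,L5,L6; from [0,0,0]:
after L1 α=0: [0, 0, 0]
after L2 α=7/8: [399/2, 371/2, 231/4]
after L3 α=1/3: [488/3, 203, 355/6]
after L5 α=5/7: [1756/21, 746/7, 1090/21]
after L6 α=1/6: [6091/63, 2474/21, 9923/126]
rounded: [97, 118, 79]

query (0,3) [L1,L2,L3,L5] — begin 0,0,0
+L1 (α=4/5) → [28, 492/5, 232/5]
+L2 (α=0) → [28, 492/5, 232/5]
+L3 (α=5/7) → [991/7, 5734/35, 1189/35]
+L5 (α=1/4) → [1179/7, 11891/70, 1023/35]
= [168, 170, 29]

at x=2,y=1 over L1,L2,L3,L5,L7:
+L1 (α=1/7) → [31/7, 21, 155/7]
+L2 (α=1/2) → [815/14, 11, 1051/14]
+L3 (α=3/4) → [3251/56, 173/4, 9073/56]
+L5 (α=1/2) → [4707/112, 965/8, 18033/112]
+L7 (α=4/7) → [123881/784, 5231/56, 156691/784]
= [158, 93, 200]

at x=1,y=2 over L1,L2,L3,L5,L7:
after L1 α=6/7: [270/7, 648/7, 1368/7]
after L2 α=2/3: [2860/21, 384/7, 1592/21]
after L3 α=1: [60, 101, 192]
after L5 α=4/5: [344/5, 129, 252/5]
after L7 α=1/5: [1956/25, 583/5, 1618/25]
rounded: [78, 117, 65]
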